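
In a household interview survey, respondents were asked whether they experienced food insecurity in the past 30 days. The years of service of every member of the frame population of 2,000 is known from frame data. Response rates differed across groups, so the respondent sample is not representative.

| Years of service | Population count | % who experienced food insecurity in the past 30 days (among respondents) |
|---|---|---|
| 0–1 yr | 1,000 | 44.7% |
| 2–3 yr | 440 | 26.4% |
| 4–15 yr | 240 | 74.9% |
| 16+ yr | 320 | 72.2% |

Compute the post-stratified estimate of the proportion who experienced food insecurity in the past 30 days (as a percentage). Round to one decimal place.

Reweight to the known years of service distribution:
  0–1 yr: (1,000/2,000) × 44.7 = 22.35
  2–3 yr: (440/2,000) × 26.4 = 5.808
  4–15 yr: (240/2,000) × 74.9 = 8.988
  16+ yr: (320/2,000) × 72.2 = 11.552
Post-stratified estimate = 48.698 → 48.7%.

48.7%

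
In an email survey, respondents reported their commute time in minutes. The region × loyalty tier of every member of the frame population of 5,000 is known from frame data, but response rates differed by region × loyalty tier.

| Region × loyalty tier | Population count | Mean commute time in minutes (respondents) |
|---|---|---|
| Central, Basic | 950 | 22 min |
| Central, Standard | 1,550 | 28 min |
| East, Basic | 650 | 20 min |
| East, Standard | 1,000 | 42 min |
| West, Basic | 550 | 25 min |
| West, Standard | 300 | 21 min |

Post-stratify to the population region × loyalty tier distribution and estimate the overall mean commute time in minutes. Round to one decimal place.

27.9

Weight each group's respondent value by its population share:
  Central, Basic: (950/5,000) × 22 = 4.18
  Central, Standard: (1,550/5,000) × 28 = 8.68
  East, Basic: (650/5,000) × 20 = 2.6
  East, Standard: (1,000/5,000) × 42 = 8.4
  West, Basic: (550/5,000) × 25 = 2.75
  West, Standard: (300/5,000) × 21 = 1.26
Post-stratified estimate = 27.87 → 27.9.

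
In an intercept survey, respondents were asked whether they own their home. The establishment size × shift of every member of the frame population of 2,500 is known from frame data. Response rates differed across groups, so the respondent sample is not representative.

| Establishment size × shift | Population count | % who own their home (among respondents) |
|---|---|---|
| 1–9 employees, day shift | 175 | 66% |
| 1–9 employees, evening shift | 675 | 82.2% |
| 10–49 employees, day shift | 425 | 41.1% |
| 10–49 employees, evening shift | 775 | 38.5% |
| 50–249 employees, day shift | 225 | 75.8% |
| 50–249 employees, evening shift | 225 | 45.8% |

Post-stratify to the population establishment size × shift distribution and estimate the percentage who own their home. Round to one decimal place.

Weight each group's respondent value by its population share:
  1–9 employees, day shift: (175/2,500) × 66 = 4.62
  1–9 employees, evening shift: (675/2,500) × 82.2 = 22.194
  10–49 employees, day shift: (425/2,500) × 41.1 = 6.987
  10–49 employees, evening shift: (775/2,500) × 38.5 = 11.935
  50–249 employees, day shift: (225/2,500) × 75.8 = 6.822
  50–249 employees, evening shift: (225/2,500) × 45.8 = 4.122
Post-stratified estimate = 56.68 → 56.7%.

56.7%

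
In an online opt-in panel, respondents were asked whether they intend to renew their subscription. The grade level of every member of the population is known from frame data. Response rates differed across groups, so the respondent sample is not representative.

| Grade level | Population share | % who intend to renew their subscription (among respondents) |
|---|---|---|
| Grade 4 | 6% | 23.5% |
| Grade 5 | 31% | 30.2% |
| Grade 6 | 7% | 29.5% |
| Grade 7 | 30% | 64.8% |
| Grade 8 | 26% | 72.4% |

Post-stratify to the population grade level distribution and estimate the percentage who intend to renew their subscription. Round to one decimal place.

Post-stratification weights by population share, not respondent share:
  Grade 4: 0.06 × 23.5 = 1.41
  Grade 5: 0.31 × 30.2 = 9.362
  Grade 6: 0.07 × 29.5 = 2.065
  Grade 7: 0.3 × 64.8 = 19.44
  Grade 8: 0.26 × 72.4 = 18.824
Post-stratified estimate = 51.101 → 51.1%.

51.1%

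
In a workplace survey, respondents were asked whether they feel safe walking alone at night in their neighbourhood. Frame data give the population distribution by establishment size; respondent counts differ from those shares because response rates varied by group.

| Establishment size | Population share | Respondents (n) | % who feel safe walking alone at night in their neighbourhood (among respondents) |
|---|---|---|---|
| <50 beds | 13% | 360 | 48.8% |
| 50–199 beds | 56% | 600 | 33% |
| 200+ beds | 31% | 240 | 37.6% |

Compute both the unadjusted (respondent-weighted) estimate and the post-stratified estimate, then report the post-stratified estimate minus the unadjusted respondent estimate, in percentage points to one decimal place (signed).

Without adjustment, the pooled respondent share is:
  (360/1200)×48.8 + (600/1200)×33 + (240/1200)×37.6 = 38.66%
Post-stratifying to population shares instead:
  0.13×48.8 + 0.56×33 + 0.31×37.6 = 36.48%
Difference = 36.48 − 38.66 = -2.18 pp.

-2.2 percentage points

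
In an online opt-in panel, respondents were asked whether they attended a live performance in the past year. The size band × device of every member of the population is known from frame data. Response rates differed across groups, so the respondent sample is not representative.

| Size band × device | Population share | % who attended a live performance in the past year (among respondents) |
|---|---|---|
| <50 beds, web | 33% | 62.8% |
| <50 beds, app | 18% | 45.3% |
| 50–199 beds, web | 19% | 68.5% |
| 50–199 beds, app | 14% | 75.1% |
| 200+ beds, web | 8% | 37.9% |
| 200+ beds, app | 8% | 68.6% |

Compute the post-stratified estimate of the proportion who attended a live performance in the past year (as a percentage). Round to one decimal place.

60.9%

Each cell contributes population-share × respondent value:
  <50 beds, web: 0.33 × 62.8 = 20.724
  <50 beds, app: 0.18 × 45.3 = 8.154
  50–199 beds, web: 0.19 × 68.5 = 13.015
  50–199 beds, app: 0.14 × 75.1 = 10.514
  200+ beds, web: 0.08 × 37.9 = 3.032
  200+ beds, app: 0.08 × 68.6 = 5.488
Post-stratified estimate = 60.927 → 60.9%.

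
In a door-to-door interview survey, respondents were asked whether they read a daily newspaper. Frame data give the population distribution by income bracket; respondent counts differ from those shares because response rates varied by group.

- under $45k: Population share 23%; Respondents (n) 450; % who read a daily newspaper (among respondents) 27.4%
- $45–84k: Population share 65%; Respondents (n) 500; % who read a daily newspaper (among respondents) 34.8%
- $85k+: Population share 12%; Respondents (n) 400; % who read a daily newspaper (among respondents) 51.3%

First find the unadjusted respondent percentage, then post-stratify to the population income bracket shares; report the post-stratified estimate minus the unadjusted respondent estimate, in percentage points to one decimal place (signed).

Unadjusted (pooled respondent) estimate weights by respondent counts:
  (450/1350)×27.4 + (500/1350)×34.8 + (400/1350)×51.3 = 37.2222%
Post-stratifying to population shares instead:
  0.23×27.4 + 0.65×34.8 + 0.12×51.3 = 35.078%
Difference = 35.078 − 37.2222 = -2.1442 pp.

-2.1 percentage points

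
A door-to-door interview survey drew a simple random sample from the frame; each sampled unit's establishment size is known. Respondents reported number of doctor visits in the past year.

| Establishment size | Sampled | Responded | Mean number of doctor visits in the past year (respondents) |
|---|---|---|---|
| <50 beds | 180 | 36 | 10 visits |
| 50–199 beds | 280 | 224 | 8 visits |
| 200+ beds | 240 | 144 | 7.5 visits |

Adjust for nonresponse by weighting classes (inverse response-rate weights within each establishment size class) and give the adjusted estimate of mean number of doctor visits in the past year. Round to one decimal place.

8.3

Response rates by class: <50 beds 36/180 = 20%, 50–199 beds 224/280 = 80%, 200+ beds 144/240 = 60%.
Inverse-response-rate weighting restores each class to its sampled count, so class totals weight by n_sampled:
  <50 beds: 180 × 10 = 1800
  50–199 beds: 280 × 8 = 2240
  200+ beds: 240 × 7.5 = 1800
Adjusted estimate = 5840 / 700 = 8.34286 → 8.3.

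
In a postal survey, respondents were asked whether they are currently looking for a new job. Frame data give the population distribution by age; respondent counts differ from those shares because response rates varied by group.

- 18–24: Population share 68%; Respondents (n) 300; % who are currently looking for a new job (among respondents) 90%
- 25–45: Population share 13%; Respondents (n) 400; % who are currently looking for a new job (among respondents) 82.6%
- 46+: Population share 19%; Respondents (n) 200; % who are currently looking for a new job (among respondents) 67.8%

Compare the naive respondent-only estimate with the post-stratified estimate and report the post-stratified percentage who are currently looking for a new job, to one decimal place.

84.8%

Naive respondent-only estimate (weights = respondent counts):
  (300/900)×90 + (400/900)×82.6 + (200/900)×67.8 = 81.7778%
Post-stratified estimate weights by population shares:
  0.68×90 + 0.13×82.6 + 0.19×67.8 = 84.82%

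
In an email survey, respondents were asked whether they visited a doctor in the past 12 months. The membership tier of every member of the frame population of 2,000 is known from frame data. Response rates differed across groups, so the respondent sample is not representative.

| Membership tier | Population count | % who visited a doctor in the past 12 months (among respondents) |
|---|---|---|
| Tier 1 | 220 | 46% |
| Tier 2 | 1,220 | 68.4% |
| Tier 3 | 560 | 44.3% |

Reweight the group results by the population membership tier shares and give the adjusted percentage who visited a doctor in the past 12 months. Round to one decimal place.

Post-stratification weights by population share, not respondent share:
  Tier 1: (220/2,000) × 46 = 5.06
  Tier 2: (1,220/2,000) × 68.4 = 41.724
  Tier 3: (560/2,000) × 44.3 = 12.404
Post-stratified estimate = 59.188 → 59.2%.

59.2%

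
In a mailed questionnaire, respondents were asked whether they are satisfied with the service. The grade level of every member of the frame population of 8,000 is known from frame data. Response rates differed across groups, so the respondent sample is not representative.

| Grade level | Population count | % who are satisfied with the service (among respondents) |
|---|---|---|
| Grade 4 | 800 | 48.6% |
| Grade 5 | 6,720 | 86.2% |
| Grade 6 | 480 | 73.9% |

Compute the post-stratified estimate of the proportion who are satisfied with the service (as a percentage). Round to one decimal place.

Reweight to the known grade level distribution:
  Grade 4: (800/8,000) × 48.6 = 4.86
  Grade 5: (6,720/8,000) × 86.2 = 72.408
  Grade 6: (480/8,000) × 73.9 = 4.434
Post-stratified estimate = 81.702 → 81.7%.

81.7%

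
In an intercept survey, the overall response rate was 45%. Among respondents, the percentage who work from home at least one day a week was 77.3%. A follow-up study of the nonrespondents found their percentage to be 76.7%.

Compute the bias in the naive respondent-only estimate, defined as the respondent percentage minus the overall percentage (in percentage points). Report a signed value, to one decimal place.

Nonresponse fraction = 1 − 0.45 = 0.55.
Bias = (nonresponse fraction) × (respondent percentage − nonrespondent percentage)
     = 0.55 × (77.3 − 76.7) = 0.55 × 0.6 = 0.33.

+0.3 percentage points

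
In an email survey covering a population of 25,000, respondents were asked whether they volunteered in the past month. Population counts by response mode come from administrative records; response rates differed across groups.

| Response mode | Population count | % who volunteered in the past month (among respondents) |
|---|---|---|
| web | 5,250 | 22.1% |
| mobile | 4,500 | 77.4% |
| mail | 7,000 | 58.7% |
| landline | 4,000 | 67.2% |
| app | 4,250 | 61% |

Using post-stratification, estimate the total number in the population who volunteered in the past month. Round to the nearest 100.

14,000

Estimated count per cell = population count × respondent percentage:
  web: 5,250 × 22.1% = 1160.25
  mobile: 4,500 × 77.4% = 3483
  mail: 7,000 × 58.7% = 4109
  landline: 4,000 × 67.2% = 2688
  app: 4,250 × 61% = 2592.5
Estimated total = 14032.8 → 14,000.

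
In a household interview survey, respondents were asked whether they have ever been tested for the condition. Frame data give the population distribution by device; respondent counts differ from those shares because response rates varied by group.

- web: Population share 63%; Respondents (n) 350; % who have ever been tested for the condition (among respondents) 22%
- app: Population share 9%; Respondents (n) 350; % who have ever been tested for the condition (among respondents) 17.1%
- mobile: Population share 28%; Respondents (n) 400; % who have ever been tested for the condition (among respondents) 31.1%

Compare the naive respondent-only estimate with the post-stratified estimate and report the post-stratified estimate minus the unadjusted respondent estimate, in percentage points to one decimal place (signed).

Without adjustment, the pooled respondent share is:
  (350/1100)×22 + (350/1100)×17.1 + (400/1100)×31.1 = 23.75%
Post-stratifying to population shares instead:
  0.63×22 + 0.09×17.1 + 0.28×31.1 = 24.107%
Difference = 24.107 − 23.75 = 0.357 pp.

+0.4 percentage points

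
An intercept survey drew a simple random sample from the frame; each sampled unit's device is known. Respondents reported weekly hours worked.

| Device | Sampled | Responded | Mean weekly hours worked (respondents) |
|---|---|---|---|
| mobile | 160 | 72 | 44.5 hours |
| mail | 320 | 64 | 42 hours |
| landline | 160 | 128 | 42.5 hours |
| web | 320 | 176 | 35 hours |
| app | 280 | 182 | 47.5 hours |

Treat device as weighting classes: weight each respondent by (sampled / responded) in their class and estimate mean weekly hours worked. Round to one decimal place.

41.8

Class response rates: mobile 72/160 = 45%, mail 64/320 = 20%, landline 128/160 = 80%, web 176/320 = 55%, app 182/280 = 65%.
Inverse-response-rate weighting restores each class to its sampled count, so class totals weight by n_sampled:
  mobile: 160 × 44.5 = 7120
  mail: 320 × 42 = 13,440
  landline: 160 × 42.5 = 6800
  web: 320 × 35 = 11,200
  app: 280 × 47.5 = 13,300
Adjusted estimate = 51,860 / 1,240 = 41.8226 → 41.8.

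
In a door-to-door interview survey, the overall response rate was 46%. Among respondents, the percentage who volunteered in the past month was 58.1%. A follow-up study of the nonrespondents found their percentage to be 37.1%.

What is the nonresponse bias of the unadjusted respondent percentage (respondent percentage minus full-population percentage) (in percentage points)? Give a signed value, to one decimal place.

Nonresponse fraction = 1 − 0.46 = 0.54.
Bias = (nonresponse fraction) × (respondent percentage − nonrespondent percentage)
     = 0.54 × (58.1 − 37.1) = 0.54 × 21 = 11.34.

+11.3 percentage points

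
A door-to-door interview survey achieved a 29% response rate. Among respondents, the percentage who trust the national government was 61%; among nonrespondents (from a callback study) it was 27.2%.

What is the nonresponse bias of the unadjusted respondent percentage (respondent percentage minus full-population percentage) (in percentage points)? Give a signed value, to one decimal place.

Nonresponse fraction = 1 − 0.29 = 0.71.
Bias = (nonresponse fraction) × (respondent percentage − nonrespondent percentage)
     = 0.71 × (61 − 27.2) = 0.71 × 33.8 = 23.998.

+24.0 percentage points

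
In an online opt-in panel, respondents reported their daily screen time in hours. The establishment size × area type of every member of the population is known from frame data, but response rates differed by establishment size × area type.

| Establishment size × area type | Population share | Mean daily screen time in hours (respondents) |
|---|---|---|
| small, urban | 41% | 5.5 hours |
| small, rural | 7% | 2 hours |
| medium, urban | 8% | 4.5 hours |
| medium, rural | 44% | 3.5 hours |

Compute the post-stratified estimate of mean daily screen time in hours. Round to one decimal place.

4.3

Reweight to the known establishment size × area type distribution:
  small, urban: 0.41 × 5.5 = 2.255
  small, rural: 0.07 × 2 = 0.14
  medium, urban: 0.08 × 4.5 = 0.36
  medium, rural: 0.44 × 3.5 = 1.54
Post-stratified estimate = 4.295 → 4.3.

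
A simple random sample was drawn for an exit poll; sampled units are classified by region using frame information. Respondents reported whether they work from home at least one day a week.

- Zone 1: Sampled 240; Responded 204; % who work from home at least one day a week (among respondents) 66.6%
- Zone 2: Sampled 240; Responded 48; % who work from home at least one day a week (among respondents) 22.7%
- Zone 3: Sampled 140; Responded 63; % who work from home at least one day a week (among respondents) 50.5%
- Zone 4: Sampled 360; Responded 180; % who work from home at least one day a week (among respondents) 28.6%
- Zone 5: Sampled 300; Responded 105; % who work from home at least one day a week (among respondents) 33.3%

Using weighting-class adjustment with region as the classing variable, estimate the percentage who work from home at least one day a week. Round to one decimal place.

Class response rates: Zone 1 204/240 = 85%, Zone 2 48/240 = 20%, Zone 3 63/140 = 45%, Zone 4 180/360 = 50%, Zone 5 105/300 = 35%.
Weighting each respondent by the inverse class response rate inflates each class back to its sampled size, so the class weight is n_sampled:
  Zone 1: 240 × 66.6 = 15984
  Zone 2: 240 × 22.7 = 5448
  Zone 3: 140 × 50.5 = 7070
  Zone 4: 360 × 28.6 = 10,296
  Zone 5: 300 × 33.3 = 9990
Adjusted estimate = 48,788 / 1,280 = 38.1156 → 38.1%.

38.1%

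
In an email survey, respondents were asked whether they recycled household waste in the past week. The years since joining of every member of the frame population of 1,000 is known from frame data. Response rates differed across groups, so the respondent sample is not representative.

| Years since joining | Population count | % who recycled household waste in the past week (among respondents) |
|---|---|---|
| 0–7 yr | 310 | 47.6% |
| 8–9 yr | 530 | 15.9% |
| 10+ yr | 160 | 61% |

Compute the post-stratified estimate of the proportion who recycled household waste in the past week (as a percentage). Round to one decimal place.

32.9%

Each cell contributes population-share × respondent value:
  0–7 yr: (310/1,000) × 47.6 = 14.756
  8–9 yr: (530/1,000) × 15.9 = 8.427
  10+ yr: (160/1,000) × 61 = 9.76
Post-stratified estimate = 32.943 → 32.9%.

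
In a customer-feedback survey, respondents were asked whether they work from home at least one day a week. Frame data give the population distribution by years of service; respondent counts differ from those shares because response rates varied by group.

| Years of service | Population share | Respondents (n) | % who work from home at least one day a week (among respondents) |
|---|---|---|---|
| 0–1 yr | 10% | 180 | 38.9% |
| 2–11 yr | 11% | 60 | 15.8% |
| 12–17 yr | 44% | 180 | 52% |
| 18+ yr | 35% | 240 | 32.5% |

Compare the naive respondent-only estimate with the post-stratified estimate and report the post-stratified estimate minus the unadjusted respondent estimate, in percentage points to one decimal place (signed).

+1.8 percentage points

Without adjustment, the pooled respondent share is:
  (180/660)×38.9 + (60/660)×15.8 + (180/660)×52 + (240/660)×32.5 = 38.0455%
Reweighting by population years of service shares:
  0.1×38.9 + 0.11×15.8 + 0.44×52 + 0.35×32.5 = 39.883%
Difference = 39.883 − 38.0455 = 1.8375 pp.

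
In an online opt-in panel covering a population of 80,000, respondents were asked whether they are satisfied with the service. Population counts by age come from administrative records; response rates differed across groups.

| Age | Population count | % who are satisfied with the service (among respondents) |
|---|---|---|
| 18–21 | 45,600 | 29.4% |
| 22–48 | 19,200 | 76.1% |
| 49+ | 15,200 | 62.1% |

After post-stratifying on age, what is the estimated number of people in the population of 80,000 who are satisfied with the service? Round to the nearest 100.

Apply each group's respondent rate to its population count:
  18–21: 45,600 × 29.4% = 13406.4
  22–48: 19,200 × 76.1% = 14611.2
  49+: 15,200 × 62.1% = 9439.2
Estimated total = 37456.8 → 37,500.

37,500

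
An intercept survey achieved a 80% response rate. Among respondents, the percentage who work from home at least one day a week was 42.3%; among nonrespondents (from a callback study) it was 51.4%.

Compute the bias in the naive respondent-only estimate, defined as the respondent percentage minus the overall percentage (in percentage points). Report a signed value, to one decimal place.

Nonresponse fraction = 1 − 0.8 = 0.2.
Bias = (nonresponse fraction) × (respondent percentage − nonrespondent percentage)
     = 0.2 × (42.3 − 51.4) = 0.2 × -9.1 = -1.82.

-1.8 percentage points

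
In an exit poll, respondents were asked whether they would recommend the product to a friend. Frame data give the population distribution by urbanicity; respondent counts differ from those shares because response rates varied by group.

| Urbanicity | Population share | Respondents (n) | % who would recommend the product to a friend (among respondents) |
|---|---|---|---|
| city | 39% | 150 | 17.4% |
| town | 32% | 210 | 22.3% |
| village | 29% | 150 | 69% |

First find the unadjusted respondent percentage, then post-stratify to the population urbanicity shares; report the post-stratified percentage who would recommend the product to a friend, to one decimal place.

Naive respondent-only estimate (weights = respondent counts):
  (150/510)×17.4 + (210/510)×22.3 + (150/510)×69 = 34.5941%
Reweighting by population urbanicity shares:
  0.39×17.4 + 0.32×22.3 + 0.29×69 = 33.932%

33.9%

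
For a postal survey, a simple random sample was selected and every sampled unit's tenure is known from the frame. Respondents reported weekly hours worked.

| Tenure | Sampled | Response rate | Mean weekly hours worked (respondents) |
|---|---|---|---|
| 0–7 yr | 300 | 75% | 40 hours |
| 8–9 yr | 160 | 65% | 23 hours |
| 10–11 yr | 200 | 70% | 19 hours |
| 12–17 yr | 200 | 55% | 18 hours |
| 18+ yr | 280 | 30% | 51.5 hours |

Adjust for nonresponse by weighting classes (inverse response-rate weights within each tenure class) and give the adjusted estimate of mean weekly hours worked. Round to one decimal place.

32.9

Inverse-response-rate weighting restores each class to its sampled count, so class totals weight by n_sampled:
  0–7 yr: 300 × 40 = 12,000
  8–9 yr: 160 × 23 = 3680
  10–11 yr: 200 × 19 = 3800
  12–17 yr: 200 × 18 = 3600
  18+ yr: 280 × 51.5 = 14,420
Adjusted estimate = 37,500 / 1,140 = 32.8947 → 32.9.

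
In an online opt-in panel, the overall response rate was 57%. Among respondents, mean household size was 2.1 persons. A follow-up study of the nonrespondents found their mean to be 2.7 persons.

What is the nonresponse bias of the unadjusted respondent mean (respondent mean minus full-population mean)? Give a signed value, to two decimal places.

Nonresponse fraction = 1 − 0.57 = 0.43.
Bias = (nonresponse fraction) × (respondent mean − nonrespondent mean)
     = 0.43 × (2.1 − 2.7) = 0.43 × -0.6 = -0.258.

-0.26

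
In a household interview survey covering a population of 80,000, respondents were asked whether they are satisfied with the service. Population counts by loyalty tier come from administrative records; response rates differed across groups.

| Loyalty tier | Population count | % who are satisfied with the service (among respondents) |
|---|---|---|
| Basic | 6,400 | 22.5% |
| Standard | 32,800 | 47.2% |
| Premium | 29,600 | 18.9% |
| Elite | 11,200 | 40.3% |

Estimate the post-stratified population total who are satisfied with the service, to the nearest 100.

Apply each group's respondent rate to its population count:
  Basic: 6,400 × 22.5% = 1440
  Standard: 32,800 × 47.2% = 15481.6
  Premium: 29,600 × 18.9% = 5594.4
  Elite: 11,200 × 40.3% = 4513.6
Estimated total = 27029.6 → 27,000.

27,000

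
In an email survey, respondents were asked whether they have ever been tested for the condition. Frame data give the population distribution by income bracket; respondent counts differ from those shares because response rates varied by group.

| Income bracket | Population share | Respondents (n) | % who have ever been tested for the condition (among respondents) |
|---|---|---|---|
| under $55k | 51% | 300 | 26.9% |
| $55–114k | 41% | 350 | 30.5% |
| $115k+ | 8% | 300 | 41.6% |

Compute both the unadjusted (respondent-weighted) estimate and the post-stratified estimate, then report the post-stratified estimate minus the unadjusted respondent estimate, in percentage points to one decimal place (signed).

Without adjustment, the pooled respondent share is:
  (300/950)×26.9 + (350/950)×30.5 + (300/950)×41.6 = 32.8684%
Reweighting by population income bracket shares:
  0.51×26.9 + 0.41×30.5 + 0.08×41.6 = 29.552%
Difference = 29.552 − 32.8684 = -3.3164 pp.

-3.3 percentage points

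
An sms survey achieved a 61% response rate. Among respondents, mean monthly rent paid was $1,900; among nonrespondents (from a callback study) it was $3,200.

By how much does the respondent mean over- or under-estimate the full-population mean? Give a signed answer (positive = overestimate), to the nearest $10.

-$510

Nonresponse fraction = 1 − 0.61 = 0.39.
Bias = (nonresponse fraction) × (respondent mean − nonrespondent mean)
     = 0.39 × (1900 − 3200) = 0.39 × -1300 = -507.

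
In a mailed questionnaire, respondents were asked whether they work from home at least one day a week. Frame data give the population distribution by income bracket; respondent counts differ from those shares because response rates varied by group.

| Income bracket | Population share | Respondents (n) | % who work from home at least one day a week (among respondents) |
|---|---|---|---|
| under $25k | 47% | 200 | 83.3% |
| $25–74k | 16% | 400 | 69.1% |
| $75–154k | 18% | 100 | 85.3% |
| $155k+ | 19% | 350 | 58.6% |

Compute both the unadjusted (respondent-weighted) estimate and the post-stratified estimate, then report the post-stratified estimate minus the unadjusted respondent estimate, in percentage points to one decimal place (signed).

+6.8 percentage points

Without adjustment, the pooled respondent share is:
  (200/1050)×83.3 + (400/1050)×69.1 + (100/1050)×85.3 + (350/1050)×58.6 = 69.8476%
Reweighting by population income bracket shares:
  0.47×83.3 + 0.16×69.1 + 0.18×85.3 + 0.19×58.6 = 76.695%
Difference = 76.695 − 69.8476 = 6.8474 pp.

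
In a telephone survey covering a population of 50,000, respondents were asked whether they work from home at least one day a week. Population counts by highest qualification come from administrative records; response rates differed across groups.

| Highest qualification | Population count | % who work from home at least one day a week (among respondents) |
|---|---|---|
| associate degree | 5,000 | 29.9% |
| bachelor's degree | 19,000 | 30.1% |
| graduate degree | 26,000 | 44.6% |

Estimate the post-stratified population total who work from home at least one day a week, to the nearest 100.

Each cell contributes its population count × the respondent rate:
  associate degree: 5,000 × 29.9% = 1495
  bachelor's degree: 19,000 × 30.1% = 5719
  graduate degree: 26,000 × 44.6% = 11,596
Estimated total = 18,810 → 18,800.

18,800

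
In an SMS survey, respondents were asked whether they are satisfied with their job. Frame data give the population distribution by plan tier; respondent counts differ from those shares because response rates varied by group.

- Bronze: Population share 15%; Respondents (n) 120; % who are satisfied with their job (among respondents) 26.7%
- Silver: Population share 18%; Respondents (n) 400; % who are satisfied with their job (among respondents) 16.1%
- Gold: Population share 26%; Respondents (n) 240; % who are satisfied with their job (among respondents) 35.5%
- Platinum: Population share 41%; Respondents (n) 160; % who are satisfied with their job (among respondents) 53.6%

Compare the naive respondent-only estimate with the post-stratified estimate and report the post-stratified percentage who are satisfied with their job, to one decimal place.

Naive respondent-only estimate (weights = respondent counts):
  (120/920)×26.7 + (400/920)×16.1 + (240/920)×35.5 + (160/920)×53.6 = 29.0652%
Post-stratifying to population shares instead:
  0.15×26.7 + 0.18×16.1 + 0.26×35.5 + 0.41×53.6 = 38.109%

38.1%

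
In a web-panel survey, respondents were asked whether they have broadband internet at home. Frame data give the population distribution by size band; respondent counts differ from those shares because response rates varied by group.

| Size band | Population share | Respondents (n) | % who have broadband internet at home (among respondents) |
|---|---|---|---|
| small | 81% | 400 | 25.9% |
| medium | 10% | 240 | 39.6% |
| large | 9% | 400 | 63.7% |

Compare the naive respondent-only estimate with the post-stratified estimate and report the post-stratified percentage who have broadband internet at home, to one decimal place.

30.7%

Without adjustment, the pooled respondent share is:
  (400/1040)×25.9 + (240/1040)×39.6 + (400/1040)×63.7 = 43.6%
Post-stratifying to population shares instead:
  0.81×25.9 + 0.1×39.6 + 0.09×63.7 = 30.672%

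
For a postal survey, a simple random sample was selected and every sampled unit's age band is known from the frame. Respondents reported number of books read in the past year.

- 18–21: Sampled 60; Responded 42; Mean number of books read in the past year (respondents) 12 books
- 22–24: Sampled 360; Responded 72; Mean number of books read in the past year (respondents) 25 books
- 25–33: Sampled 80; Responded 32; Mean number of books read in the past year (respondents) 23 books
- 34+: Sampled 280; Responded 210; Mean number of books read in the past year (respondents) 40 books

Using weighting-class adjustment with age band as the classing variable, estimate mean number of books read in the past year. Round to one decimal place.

29.2

Response rates by class: 18–21 42/60 = 70%, 22–24 72/360 = 20%, 25–33 32/80 = 40%, 34+ 210/280 = 75%.
Each respondent's weight = sampled/responded in their class; summing within a class gives n_sampled, so:
  18–21: 60 × 12 = 720
  22–24: 360 × 25 = 9000
  25–33: 80 × 23 = 1840
  34+: 280 × 40 = 11,200
Adjusted estimate = 22,760 / 780 = 29.1795 → 29.2.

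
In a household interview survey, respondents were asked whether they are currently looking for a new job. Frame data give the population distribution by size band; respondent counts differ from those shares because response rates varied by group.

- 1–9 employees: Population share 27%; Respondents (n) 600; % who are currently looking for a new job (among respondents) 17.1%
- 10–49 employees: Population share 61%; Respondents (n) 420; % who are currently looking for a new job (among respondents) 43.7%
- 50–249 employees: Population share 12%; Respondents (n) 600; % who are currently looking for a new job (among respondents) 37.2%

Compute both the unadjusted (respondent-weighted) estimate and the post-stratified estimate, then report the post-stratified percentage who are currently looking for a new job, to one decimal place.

Unadjusted (pooled respondent) estimate weights by respondent counts:
  (600/1620)×17.1 + (420/1620)×43.7 + (600/1620)×37.2 = 31.4407%
Reweighting by population size band shares:
  0.27×17.1 + 0.61×43.7 + 0.12×37.2 = 35.738%

35.7%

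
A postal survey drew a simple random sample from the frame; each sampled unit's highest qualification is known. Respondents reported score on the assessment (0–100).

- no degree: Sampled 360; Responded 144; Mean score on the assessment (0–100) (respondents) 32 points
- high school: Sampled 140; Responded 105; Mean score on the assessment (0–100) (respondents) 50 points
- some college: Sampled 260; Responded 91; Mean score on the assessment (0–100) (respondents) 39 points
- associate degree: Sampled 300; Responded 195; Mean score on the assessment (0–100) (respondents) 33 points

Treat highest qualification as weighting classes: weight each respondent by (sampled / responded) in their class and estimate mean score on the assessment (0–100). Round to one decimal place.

36.4

Response rates by class: no degree 144/360 = 40%, high school 105/140 = 75%, some college 91/260 = 35%, associate degree 195/300 = 65%.
Inverse-response-rate weighting restores each class to its sampled count, so class totals weight by n_sampled:
  no degree: 360 × 32 = 11,520
  high school: 140 × 50 = 7000
  some college: 260 × 39 = 10,140
  associate degree: 300 × 33 = 9900
Adjusted estimate = 38,560 / 1,060 = 36.3774 → 36.4.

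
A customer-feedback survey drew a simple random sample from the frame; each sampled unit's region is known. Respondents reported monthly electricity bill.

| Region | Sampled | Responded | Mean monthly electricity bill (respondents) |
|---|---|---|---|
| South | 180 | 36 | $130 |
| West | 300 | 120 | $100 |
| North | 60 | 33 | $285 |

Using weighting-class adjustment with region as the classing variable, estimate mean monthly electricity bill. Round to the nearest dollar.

$131

Response rates by class: South 36/180 = 20%, West 120/300 = 40%, North 33/60 = 55%.
Inverse-response-rate weighting restores each class to its sampled count, so class totals weight by n_sampled:
  South: 180 × 130 = 23,400
  West: 300 × 100 = 30,000
  North: 60 × 285 = 17,100
Adjusted estimate = 70,500 / 540 = 130.556 → $131.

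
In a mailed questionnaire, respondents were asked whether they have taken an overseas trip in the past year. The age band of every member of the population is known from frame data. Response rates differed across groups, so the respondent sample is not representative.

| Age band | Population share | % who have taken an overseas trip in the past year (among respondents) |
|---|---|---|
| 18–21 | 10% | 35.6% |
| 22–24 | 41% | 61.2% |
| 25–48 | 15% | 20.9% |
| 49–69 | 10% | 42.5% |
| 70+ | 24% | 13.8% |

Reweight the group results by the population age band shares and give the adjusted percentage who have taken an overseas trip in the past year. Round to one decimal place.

39.3%

Reweight to the known age band distribution:
  18–21: 0.1 × 35.6 = 3.56
  22–24: 0.41 × 61.2 = 25.092
  25–48: 0.15 × 20.9 = 3.135
  49–69: 0.1 × 42.5 = 4.25
  70+: 0.24 × 13.8 = 3.312
Post-stratified estimate = 39.349 → 39.3%.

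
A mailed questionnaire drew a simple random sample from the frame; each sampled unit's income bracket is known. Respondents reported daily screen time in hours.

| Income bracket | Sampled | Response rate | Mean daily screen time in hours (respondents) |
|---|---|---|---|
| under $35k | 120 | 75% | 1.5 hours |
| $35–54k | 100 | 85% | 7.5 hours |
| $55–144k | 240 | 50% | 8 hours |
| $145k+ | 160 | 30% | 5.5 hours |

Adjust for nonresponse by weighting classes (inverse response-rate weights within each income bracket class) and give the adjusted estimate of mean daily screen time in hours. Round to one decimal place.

Weighting each respondent by the inverse class response rate inflates each class back to its sampled size, so the class weight is n_sampled:
  under $35k: 120 × 1.5 = 180
  $35–54k: 100 × 7.5 = 750
  $55–144k: 240 × 8 = 1920
  $145k+: 160 × 5.5 = 880
Adjusted estimate = 3730 / 620 = 6.01613 → 6.0.

6.0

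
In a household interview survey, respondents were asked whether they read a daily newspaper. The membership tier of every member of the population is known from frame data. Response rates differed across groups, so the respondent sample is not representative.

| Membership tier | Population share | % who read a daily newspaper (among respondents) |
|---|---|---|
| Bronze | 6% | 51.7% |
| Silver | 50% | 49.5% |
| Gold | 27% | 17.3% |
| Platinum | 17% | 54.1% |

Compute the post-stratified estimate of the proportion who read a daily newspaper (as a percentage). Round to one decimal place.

Reweight to the known membership tier distribution:
  Bronze: 0.06 × 51.7 = 3.102
  Silver: 0.5 × 49.5 = 24.75
  Gold: 0.27 × 17.3 = 4.671
  Platinum: 0.17 × 54.1 = 9.197
Post-stratified estimate = 41.72 → 41.7%.

41.7%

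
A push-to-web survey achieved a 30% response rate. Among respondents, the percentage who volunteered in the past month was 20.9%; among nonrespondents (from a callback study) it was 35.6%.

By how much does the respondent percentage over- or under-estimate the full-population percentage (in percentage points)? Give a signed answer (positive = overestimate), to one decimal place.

Nonresponse fraction = 1 − 0.3 = 0.7.
Bias = (nonresponse fraction) × (respondent percentage − nonrespondent percentage)
     = 0.7 × (20.9 − 35.6) = 0.7 × -14.7 = -10.29.

-10.3 percentage points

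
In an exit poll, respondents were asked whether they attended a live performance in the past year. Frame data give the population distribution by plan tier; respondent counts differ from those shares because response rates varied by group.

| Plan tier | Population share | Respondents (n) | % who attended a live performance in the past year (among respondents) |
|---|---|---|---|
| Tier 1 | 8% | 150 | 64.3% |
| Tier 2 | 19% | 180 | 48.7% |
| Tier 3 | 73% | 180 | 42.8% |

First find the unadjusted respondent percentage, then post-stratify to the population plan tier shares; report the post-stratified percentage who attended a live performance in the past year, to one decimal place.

45.6%

Without adjustment, the pooled respondent share is:
  (150/510)×64.3 + (180/510)×48.7 + (180/510)×42.8 = 51.2059%
Reweighting by population plan tier shares:
  0.08×64.3 + 0.19×48.7 + 0.73×42.8 = 45.641%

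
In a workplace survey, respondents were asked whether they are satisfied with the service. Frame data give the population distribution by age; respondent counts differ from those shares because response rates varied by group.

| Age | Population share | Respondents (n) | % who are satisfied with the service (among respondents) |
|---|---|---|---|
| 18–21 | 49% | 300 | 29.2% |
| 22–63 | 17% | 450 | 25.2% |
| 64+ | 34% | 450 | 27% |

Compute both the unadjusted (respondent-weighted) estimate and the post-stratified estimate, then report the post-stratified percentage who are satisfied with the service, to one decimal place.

27.8%

Naive respondent-only estimate (weights = respondent counts):
  (300/1200)×29.2 + (450/1200)×25.2 + (450/1200)×27 = 26.875%
Post-stratifying to population shares instead:
  0.49×29.2 + 0.17×25.2 + 0.34×27 = 27.772%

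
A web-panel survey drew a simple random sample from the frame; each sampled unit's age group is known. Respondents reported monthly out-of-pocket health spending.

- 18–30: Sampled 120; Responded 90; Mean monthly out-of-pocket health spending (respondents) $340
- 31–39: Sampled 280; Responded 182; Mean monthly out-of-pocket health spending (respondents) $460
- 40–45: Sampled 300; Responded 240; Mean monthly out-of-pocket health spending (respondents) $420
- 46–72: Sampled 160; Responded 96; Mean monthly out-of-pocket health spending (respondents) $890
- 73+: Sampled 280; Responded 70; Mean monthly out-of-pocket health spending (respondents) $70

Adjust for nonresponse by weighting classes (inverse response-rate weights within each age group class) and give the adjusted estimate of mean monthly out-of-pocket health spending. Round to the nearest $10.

Response rates by class: 18–30 90/120 = 75%, 31–39 182/280 = 65%, 40–45 240/300 = 80%, 46–72 96/160 = 60%, 73+ 70/280 = 25%.
Inverse-response-rate weighting restores each class to its sampled count, so class totals weight by n_sampled:
  18–30: 120 × 340 = 40,800
  31–39: 280 × 460 = 128,800
  40–45: 300 × 420 = 126,000
  46–72: 160 × 890 = 142,400
  73+: 280 × 70 = 19,600
Adjusted estimate = 457,600 / 1,140 = 401.404 → $400.

$400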